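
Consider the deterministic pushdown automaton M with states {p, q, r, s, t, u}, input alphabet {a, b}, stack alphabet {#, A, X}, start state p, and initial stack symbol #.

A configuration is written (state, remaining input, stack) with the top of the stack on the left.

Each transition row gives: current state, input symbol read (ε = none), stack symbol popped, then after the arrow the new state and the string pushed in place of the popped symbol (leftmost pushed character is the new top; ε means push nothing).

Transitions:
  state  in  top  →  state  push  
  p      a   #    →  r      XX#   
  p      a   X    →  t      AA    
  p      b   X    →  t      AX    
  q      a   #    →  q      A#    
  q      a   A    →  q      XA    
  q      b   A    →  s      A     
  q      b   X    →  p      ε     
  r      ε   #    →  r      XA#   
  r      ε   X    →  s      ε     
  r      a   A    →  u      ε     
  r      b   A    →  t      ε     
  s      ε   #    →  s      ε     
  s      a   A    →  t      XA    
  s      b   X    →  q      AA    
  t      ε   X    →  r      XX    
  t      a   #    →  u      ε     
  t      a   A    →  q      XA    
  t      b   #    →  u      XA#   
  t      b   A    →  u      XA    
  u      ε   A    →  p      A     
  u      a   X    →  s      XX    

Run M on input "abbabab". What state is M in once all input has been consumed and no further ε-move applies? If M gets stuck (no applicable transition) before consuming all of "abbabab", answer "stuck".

p

(p, abbabab, #) ⊢ (r, bbabab, XX#) ⊢ (s, bbabab, X#) ⊢ (q, babab, AA#) ⊢ (s, abab, AA#) ⊢ (t, bab, XAA#) ⊢ (r, bab, XXAA#) ⊢ (s, bab, XAA#) ⊢ (q, ab, AAAA#) ⊢ (q, b, XAAAA#) ⊢ (p, ε, AAAA#)
All input consumed; M is in state p.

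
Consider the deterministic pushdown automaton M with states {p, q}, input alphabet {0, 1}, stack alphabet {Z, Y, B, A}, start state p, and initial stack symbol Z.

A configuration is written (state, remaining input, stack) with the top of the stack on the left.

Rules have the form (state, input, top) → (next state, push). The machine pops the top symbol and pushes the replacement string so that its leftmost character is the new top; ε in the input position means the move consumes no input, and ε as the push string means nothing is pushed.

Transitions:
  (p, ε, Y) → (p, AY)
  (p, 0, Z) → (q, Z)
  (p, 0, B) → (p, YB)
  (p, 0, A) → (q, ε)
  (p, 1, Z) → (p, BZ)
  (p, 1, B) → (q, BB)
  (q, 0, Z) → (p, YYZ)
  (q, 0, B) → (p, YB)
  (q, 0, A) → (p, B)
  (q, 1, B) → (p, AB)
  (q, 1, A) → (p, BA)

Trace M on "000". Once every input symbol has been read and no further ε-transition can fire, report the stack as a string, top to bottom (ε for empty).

(p, 000, Z)
  read 0, top Z: go to q, push Z → (q, 00, Z)
  read 0, top Z: go to p, push YYZ → (p, 0, YYZ)
  ε-move, top Y: go to p, push AY → (p, 0, AYYZ)
  read 0, top A: go to q, push ε → (q, ε, YYZ)
All input consumed in state q with stack YYZ.

YYZ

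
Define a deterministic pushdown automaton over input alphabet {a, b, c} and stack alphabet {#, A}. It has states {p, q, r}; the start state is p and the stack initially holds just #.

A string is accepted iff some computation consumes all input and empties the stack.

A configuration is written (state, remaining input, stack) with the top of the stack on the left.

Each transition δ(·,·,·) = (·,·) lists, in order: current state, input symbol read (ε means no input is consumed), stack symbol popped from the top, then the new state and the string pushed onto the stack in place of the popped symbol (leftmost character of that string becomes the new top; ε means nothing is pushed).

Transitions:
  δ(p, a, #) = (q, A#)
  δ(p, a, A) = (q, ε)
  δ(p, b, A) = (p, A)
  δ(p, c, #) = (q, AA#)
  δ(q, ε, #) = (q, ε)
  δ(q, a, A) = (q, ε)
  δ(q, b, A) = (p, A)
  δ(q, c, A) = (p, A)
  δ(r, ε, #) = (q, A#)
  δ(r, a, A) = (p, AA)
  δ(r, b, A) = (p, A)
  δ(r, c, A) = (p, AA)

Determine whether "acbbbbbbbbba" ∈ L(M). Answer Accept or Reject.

(p, acbbbbbbbbba, #)
  read a, top #: go to q, push A# → (q, cbbbbbbbbba, A#)
  read c, top A: go to p, push A → (p, bbbbbbbbba, A#)
  read b, top A: go to p, push A → (p, bbbbbbbba, A#)
  read b, top A: go to p, push A → (p, bbbbbbba, A#)
  read b, top A: go to p, push A → (p, bbbbbba, A#)
  read b, top A: go to p, push A → (p, bbbbba, A#)
  read b, top A: go to p, push A → (p, bbbba, A#)
  read b, top A: go to p, push A → (p, bbba, A#)
  read b, top A: go to p, push A → (p, bba, A#)
  read b, top A: go to p, push A → (p, ba, A#)
  read b, top A: go to p, push A → (p, a, A#)
  read a, top A: go to q, push ε → (q, ε, #)
  ε-move, top #: go to q, push ε → (q, ε, ε)
All input consumed and the stack is empty.

Accept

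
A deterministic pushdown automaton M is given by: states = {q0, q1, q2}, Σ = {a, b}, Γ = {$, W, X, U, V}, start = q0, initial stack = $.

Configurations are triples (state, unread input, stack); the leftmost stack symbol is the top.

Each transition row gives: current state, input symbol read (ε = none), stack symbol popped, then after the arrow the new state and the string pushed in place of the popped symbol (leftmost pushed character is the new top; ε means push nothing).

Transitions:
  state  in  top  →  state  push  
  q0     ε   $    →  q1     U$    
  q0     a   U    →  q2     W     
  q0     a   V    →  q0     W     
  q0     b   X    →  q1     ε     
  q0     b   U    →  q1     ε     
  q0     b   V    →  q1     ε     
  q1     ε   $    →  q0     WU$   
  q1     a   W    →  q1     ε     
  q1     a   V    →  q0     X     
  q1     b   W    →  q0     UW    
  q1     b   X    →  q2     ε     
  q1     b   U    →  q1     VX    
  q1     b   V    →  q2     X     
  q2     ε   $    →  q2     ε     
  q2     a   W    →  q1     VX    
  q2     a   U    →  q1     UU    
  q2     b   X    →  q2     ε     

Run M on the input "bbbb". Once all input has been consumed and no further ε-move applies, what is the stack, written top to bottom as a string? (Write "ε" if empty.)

(q0, bbbb, $)
  ε-move, top $: go to q1, push U$ → (q1, bbbb, U$)
  read b, top U: go to q1, push VX → (q1, bbb, VX$)
  read b, top V: go to q2, push X → (q2, bb, XX$)
  read b, top X: go to q2, push ε → (q2, b, X$)
  read b, top X: go to q2, push ε → (q2, ε, $)
  ε-move, top $: go to q2, push ε → (q2, ε, ε)
All input consumed in state q2 with stack ε.

ε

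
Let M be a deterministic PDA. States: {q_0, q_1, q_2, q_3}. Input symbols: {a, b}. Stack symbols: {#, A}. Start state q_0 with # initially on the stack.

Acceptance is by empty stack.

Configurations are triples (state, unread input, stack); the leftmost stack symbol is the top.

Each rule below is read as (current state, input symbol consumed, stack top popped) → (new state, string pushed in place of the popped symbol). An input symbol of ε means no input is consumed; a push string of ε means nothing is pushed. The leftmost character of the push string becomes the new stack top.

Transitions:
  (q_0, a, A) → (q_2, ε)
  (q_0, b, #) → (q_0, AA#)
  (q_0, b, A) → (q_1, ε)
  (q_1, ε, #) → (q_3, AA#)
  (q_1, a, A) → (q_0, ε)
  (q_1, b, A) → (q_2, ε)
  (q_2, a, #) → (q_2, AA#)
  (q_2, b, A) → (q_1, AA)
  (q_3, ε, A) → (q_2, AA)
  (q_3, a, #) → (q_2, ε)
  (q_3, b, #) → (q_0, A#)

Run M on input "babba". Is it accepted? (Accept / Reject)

Reject

(q_0, babba, #)
  read b, top #: go to q_0, push AA# → (q_0, abba, AA#)
  read a, top A: go to q_2, push ε → (q_2, bba, A#)
  read b, top A: go to q_1, push AA → (q_1, ba, AA#)
  read b, top A: go to q_2, push ε → (q_2, a, A#)
No transition applies at (q_2, a, A#); input not fully consumed.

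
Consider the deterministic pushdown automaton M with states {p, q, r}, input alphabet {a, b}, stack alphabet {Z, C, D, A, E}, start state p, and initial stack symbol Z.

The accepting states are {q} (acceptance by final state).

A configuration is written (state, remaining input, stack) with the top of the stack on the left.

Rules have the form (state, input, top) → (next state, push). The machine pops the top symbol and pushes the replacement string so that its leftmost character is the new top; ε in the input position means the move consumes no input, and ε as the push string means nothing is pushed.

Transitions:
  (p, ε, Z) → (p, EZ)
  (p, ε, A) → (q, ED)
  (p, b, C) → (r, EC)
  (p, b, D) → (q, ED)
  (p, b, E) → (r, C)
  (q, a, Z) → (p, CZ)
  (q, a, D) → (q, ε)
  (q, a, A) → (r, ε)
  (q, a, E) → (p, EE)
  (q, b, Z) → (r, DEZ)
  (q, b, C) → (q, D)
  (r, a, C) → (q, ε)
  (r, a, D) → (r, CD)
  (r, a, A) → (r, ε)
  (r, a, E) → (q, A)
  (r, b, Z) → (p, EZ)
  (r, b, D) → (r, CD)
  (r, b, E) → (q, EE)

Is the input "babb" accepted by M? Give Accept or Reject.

(p, babb, Z)
  ε-move, top Z: go to p, push EZ → (p, babb, EZ)
  read b, top E: go to r, push C → (r, abb, CZ)
  read a, top C: go to q, push ε → (q, bb, Z)
  read b, top Z: go to r, push DEZ → (r, b, DEZ)
  read b, top D: go to r, push CD → (r, ε, CDEZ)
All input consumed; state r ∉ F and no further ε-move applies.

Reject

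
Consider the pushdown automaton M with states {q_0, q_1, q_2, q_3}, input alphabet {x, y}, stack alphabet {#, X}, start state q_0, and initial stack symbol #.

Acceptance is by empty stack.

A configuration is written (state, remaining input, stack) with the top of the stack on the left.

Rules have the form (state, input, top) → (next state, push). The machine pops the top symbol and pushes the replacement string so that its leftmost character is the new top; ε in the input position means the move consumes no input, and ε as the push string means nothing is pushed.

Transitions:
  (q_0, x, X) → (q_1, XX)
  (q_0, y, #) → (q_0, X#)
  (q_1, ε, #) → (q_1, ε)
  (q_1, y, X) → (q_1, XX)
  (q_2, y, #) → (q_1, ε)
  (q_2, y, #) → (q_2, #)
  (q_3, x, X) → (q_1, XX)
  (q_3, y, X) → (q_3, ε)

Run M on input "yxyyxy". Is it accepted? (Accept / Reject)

No computation consumes all input and empties the stack.

Reject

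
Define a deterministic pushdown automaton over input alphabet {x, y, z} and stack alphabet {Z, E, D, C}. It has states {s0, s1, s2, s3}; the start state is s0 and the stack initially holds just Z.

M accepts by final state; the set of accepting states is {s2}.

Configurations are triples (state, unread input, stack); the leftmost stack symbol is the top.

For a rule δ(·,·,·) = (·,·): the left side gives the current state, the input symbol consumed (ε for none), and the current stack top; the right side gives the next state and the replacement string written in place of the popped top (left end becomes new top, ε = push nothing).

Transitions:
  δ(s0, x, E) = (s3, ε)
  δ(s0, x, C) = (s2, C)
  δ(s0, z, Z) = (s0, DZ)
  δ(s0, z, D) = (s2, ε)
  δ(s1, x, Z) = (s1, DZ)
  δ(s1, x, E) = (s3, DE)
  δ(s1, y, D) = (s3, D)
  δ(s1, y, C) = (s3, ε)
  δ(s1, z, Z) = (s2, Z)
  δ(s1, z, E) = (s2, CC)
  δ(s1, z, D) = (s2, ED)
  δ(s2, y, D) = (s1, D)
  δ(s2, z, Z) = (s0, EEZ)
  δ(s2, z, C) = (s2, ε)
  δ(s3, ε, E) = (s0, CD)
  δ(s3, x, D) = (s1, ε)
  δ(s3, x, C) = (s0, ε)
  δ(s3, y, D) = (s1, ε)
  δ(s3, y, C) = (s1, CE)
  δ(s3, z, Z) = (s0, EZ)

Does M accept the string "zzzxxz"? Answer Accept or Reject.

Accept

(s0, zzzxxz, Z) ⊢ (s0, zzxxz, DZ) ⊢ (s2, zxxz, Z) ⊢ (s0, xxz, EEZ) ⊢ (s3, xz, EZ) ⊢ (s0, xz, CDZ) ⊢ (s2, z, CDZ) ⊢ (s2, ε, DZ)
All input consumed; state s2 ∈ F.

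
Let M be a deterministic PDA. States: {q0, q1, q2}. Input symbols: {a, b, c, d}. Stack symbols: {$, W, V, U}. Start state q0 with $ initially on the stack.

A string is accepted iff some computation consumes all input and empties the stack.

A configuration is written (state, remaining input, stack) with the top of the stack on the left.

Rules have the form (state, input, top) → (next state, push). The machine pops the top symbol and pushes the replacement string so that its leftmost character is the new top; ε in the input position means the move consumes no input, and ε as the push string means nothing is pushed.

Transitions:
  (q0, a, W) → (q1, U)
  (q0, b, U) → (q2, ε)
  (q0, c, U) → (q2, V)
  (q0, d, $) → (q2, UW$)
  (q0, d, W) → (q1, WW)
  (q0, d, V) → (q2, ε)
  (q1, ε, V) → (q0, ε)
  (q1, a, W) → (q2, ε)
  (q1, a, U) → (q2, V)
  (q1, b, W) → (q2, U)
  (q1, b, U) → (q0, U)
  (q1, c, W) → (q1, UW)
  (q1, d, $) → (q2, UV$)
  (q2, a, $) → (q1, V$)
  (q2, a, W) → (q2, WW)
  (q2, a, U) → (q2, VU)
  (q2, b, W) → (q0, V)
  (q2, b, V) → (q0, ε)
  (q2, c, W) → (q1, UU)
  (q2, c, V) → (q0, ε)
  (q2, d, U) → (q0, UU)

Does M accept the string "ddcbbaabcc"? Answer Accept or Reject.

(q0, ddcbbaabcc, $) ⊢ (q2, dcbbaabcc, UW$) ⊢ (q0, cbbaabcc, UUW$) ⊢ (q2, bbaabcc, VUW$) ⊢ (q0, baabcc, UW$) ⊢ (q2, aabcc, W$) ⊢ (q2, abcc, WW$) ⊢ (q2, bcc, WWW$) ⊢ (q0, cc, VWW$)
No transition applies at (q0, cc, VWW$); input not fully consumed.

Reject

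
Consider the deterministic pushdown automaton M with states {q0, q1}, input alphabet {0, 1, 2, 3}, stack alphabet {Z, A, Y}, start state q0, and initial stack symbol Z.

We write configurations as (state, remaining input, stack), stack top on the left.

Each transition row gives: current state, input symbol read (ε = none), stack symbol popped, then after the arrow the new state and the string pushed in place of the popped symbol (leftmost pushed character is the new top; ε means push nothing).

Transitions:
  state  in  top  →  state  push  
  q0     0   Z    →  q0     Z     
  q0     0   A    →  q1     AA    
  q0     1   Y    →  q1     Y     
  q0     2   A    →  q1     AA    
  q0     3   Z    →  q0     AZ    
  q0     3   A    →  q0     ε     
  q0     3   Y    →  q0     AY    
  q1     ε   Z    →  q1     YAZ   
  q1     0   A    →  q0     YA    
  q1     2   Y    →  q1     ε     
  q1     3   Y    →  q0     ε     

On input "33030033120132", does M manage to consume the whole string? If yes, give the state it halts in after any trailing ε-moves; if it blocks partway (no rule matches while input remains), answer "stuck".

q1

(q0, 33030033120132, Z)
  read 3, top Z: go to q0, push AZ → (q0, 3030033120132, AZ)
  read 3, top A: go to q0, push ε → (q0, 030033120132, Z)
  read 0, top Z: go to q0, push Z → (q0, 30033120132, Z)
  read 3, top Z: go to q0, push AZ → (q0, 0033120132, AZ)
  read 0, top A: go to q1, push AA → (q1, 033120132, AAZ)
  read 0, top A: go to q0, push YA → (q0, 33120132, YAAZ)
  read 3, top Y: go to q0, push AY → (q0, 3120132, AYAAZ)
  read 3, top A: go to q0, push ε → (q0, 120132, YAAZ)
  read 1, top Y: go to q1, push Y → (q1, 20132, YAAZ)
  read 2, top Y: go to q1, push ε → (q1, 0132, AAZ)
  read 0, top A: go to q0, push YA → (q0, 132, YAAZ)
  read 1, top Y: go to q1, push Y → (q1, 32, YAAZ)
  read 3, top Y: go to q0, push ε → (q0, 2, AAZ)
  read 2, top A: go to q1, push AA → (q1, ε, AAAZ)
All input consumed; M is in state q1.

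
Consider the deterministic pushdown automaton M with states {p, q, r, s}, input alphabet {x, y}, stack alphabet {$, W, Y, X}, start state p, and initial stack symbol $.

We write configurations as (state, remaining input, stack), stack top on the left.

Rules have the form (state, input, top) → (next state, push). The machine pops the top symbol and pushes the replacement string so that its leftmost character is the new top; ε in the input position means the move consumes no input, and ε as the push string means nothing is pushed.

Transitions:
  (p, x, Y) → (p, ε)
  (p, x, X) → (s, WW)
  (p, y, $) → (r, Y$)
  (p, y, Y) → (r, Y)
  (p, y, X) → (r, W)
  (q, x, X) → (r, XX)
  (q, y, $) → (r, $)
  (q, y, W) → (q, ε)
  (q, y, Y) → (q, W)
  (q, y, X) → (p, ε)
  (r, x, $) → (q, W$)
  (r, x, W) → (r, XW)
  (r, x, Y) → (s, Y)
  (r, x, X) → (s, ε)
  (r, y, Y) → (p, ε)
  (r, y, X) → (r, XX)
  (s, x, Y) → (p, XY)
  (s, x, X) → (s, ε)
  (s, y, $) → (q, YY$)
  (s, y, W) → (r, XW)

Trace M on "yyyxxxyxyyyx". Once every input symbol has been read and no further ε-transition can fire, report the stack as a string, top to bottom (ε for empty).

(p, yyyxxxyxyyyx, $) ⊢ (r, yyxxxyxyyyx, Y$) ⊢ (p, yxxxyxyyyx, $) ⊢ (r, xxxyxyyyx, Y$) ⊢ (s, xxyxyyyx, Y$) ⊢ (p, xyxyyyx, XY$) ⊢ (s, yxyyyx, WWY$) ⊢ (r, xyyyx, XWWY$) ⊢ (s, yyyx, WWY$) ⊢ (r, yyx, XWWY$) ⊢ (r, yx, XXWWY$) ⊢ (r, x, XXXWWY$) ⊢ (s, ε, XXWWY$)
All input consumed in state s with stack XXWWY$.

XXWWY$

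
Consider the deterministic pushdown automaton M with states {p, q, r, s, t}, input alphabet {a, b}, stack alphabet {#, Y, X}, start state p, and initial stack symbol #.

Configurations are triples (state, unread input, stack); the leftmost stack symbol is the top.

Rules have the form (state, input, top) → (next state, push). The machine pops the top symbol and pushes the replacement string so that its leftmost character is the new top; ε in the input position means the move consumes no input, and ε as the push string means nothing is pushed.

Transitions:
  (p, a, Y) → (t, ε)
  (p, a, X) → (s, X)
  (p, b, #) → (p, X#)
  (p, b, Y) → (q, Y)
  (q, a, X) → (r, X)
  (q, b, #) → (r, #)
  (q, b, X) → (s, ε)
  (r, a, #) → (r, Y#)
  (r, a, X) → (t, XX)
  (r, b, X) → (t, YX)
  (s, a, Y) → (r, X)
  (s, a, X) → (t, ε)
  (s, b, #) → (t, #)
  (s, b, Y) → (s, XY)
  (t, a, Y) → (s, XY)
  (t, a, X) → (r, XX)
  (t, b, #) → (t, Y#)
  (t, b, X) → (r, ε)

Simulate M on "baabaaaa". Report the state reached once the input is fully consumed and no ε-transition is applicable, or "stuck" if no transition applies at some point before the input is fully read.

t

(p, baabaaaa, #)
  read b, top #: go to p, push X# → (p, aabaaaa, X#)
  read a, top X: go to s, push X → (s, abaaaa, X#)
  read a, top X: go to t, push ε → (t, baaaa, #)
  read b, top #: go to t, push Y# → (t, aaaa, Y#)
  read a, top Y: go to s, push XY → (s, aaa, XY#)
  read a, top X: go to t, push ε → (t, aa, Y#)
  read a, top Y: go to s, push XY → (s, a, XY#)
  read a, top X: go to t, push ε → (t, ε, Y#)
All input consumed; M is in state t.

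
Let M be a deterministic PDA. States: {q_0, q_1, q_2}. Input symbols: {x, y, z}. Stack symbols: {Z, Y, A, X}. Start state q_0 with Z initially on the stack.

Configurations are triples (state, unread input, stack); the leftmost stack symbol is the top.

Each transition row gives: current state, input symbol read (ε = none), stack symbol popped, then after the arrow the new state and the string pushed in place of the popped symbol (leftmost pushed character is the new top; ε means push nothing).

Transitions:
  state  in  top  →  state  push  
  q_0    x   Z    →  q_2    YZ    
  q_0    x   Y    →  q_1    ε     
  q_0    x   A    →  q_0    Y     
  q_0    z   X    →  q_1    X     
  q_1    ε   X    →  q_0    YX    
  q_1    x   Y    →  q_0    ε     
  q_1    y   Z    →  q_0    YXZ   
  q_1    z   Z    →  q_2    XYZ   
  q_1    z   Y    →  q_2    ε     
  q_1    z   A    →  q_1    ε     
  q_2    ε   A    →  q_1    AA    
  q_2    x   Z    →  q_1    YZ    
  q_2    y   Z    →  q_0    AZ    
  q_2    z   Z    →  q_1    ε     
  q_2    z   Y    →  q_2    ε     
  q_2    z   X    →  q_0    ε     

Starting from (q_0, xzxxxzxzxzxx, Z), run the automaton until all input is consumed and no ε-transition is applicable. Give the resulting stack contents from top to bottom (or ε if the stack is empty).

(q_0, xzxxxzxzxzxx, Z) ⊢ (q_2, zxxxzxzxzxx, YZ) ⊢ (q_2, xxxzxzxzxx, Z) ⊢ (q_1, xxzxzxzxx, YZ) ⊢ (q_0, xzxzxzxx, Z) ⊢ (q_2, zxzxzxx, YZ) ⊢ (q_2, xzxzxx, Z) ⊢ (q_1, zxzxx, YZ) ⊢ (q_2, xzxx, Z) ⊢ (q_1, zxx, YZ) ⊢ (q_2, xx, Z) ⊢ (q_1, x, YZ) ⊢ (q_0, ε, Z)
All input consumed in state q_0 with stack Z.

Z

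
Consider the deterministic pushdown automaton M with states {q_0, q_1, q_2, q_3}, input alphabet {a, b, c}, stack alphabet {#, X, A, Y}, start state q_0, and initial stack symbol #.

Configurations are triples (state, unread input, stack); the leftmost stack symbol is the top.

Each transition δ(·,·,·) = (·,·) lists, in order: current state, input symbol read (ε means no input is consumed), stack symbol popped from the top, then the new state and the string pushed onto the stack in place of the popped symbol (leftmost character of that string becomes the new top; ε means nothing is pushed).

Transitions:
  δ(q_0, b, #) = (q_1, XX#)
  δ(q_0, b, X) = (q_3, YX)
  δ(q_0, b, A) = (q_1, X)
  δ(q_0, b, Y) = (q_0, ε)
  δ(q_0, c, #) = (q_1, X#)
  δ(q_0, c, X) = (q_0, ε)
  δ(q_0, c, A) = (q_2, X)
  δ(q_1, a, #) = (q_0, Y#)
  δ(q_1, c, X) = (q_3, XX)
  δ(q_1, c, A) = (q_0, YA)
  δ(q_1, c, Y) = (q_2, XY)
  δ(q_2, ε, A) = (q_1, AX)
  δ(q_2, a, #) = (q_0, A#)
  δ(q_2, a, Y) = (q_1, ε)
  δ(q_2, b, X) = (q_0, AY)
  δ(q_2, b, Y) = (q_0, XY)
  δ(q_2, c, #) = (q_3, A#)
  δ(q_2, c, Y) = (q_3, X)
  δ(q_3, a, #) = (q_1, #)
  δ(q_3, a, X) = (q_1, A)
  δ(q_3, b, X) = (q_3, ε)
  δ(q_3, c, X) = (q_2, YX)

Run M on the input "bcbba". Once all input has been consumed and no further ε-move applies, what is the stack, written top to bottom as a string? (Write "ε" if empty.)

(q_0, bcbba, #)
  read b, top #: go to q_1, push XX# → (q_1, cbba, XX#)
  read c, top X: go to q_3, push XX → (q_3, bba, XXX#)
  read b, top X: go to q_3, push ε → (q_3, ba, XX#)
  read b, top X: go to q_3, push ε → (q_3, a, X#)
  read a, top X: go to q_1, push A → (q_1, ε, A#)
All input consumed in state q_1 with stack A#.

A#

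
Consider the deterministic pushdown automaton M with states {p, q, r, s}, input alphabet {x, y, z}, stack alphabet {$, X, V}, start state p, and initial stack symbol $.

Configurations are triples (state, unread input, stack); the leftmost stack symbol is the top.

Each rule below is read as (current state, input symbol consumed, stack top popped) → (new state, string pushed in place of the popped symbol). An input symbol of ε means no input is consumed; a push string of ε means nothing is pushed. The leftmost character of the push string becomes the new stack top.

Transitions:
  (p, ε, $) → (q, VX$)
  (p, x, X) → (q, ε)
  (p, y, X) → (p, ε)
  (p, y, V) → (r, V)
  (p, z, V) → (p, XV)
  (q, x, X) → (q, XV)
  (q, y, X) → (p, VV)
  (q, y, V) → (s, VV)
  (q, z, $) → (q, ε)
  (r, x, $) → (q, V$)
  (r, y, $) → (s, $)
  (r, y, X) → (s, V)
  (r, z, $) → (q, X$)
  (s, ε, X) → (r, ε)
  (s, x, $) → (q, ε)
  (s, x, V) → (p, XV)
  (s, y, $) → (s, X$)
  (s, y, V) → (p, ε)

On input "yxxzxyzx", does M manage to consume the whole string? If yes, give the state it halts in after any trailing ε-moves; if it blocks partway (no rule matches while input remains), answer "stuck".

(p, yxxzxyzx, $)
  ε-move, top $: go to q, push VX$ → (q, yxxzxyzx, VX$)
  read y, top V: go to s, push VV → (s, xxzxyzx, VVX$)
  read x, top V: go to p, push XV → (p, xzxyzx, XVVX$)
  read x, top X: go to q, push ε → (q, zxyzx, VVX$)
No transition for (q, z, top V); M blocks with input zxyzx remaining.

stuck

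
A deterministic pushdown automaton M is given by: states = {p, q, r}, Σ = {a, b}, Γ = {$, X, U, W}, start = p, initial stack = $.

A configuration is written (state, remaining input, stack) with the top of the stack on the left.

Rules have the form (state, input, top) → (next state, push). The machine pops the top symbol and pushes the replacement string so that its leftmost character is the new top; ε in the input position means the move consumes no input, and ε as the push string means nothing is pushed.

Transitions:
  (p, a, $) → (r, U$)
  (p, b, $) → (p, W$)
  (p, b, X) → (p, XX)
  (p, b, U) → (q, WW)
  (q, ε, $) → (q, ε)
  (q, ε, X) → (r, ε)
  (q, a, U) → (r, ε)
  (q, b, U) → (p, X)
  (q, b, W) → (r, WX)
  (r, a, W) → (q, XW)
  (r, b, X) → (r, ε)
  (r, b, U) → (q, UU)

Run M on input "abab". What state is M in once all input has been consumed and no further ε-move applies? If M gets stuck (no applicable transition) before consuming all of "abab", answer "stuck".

q

(p, abab, $)
  read a, top $: go to r, push U$ → (r, bab, U$)
  read b, top U: go to q, push UU → (q, ab, UU$)
  read a, top U: go to r, push ε → (r, b, U$)
  read b, top U: go to q, push UU → (q, ε, UU$)
All input consumed; M is in state q.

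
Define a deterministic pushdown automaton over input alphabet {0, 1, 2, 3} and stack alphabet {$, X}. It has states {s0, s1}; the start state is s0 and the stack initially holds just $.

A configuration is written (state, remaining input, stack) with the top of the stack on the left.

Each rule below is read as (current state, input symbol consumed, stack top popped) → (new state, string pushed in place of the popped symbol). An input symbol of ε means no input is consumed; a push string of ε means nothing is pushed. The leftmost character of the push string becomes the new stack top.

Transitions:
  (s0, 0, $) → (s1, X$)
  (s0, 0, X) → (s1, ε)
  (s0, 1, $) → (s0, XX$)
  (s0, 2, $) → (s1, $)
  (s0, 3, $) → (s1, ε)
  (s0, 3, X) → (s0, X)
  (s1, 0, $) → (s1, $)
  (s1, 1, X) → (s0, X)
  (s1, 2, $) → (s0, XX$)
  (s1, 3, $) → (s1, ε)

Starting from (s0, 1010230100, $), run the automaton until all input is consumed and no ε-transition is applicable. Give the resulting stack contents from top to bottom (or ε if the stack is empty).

$

(s0, 1010230100, $)
  read 1, top $: go to s0, push XX$ → (s0, 010230100, XX$)
  read 0, top X: go to s1, push ε → (s1, 10230100, X$)
  read 1, top X: go to s0, push X → (s0, 0230100, X$)
  read 0, top X: go to s1, push ε → (s1, 230100, $)
  read 2, top $: go to s0, push XX$ → (s0, 30100, XX$)
  read 3, top X: go to s0, push X → (s0, 0100, XX$)
  read 0, top X: go to s1, push ε → (s1, 100, X$)
  read 1, top X: go to s0, push X → (s0, 00, X$)
  read 0, top X: go to s1, push ε → (s1, 0, $)
  read 0, top $: go to s1, push $ → (s1, ε, $)
All input consumed in state s1 with stack $.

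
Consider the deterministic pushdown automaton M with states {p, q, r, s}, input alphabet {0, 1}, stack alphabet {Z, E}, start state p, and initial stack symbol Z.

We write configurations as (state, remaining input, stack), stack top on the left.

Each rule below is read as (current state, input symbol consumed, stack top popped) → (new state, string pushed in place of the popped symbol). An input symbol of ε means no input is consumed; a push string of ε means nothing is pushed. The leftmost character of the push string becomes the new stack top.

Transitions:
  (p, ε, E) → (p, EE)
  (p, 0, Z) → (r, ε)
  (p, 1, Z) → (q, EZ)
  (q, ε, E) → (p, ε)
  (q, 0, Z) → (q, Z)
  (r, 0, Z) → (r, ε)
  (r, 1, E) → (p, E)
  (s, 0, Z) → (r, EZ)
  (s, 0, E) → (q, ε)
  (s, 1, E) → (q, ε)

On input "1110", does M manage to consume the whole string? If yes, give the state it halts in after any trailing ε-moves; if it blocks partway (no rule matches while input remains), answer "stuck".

r

(p, 1110, Z) ⊢ (q, 110, EZ) ⊢ (p, 110, Z) ⊢ (q, 10, EZ) ⊢ (p, 10, Z) ⊢ (q, 0, EZ) ⊢ (p, 0, Z) ⊢ (r, ε, ε)
All input consumed; M is in state r.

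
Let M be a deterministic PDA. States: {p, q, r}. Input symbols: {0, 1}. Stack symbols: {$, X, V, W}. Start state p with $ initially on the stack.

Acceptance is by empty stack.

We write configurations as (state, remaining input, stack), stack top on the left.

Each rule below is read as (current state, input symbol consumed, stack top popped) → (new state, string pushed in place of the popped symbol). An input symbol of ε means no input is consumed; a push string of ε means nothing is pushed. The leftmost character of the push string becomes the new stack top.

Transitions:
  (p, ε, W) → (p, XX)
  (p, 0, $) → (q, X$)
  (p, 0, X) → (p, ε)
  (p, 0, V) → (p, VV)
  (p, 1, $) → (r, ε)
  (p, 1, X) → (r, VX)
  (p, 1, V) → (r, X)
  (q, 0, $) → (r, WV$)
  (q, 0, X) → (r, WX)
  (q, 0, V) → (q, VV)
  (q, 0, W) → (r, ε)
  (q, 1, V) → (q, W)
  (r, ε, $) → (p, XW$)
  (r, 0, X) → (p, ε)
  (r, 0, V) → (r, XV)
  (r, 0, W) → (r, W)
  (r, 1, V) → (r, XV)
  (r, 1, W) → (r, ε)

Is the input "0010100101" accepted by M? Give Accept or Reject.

(p, 0010100101, $)
  read 0, top $: go to q, push X$ → (q, 010100101, X$)
  read 0, top X: go to r, push WX → (r, 10100101, WX$)
  read 1, top W: go to r, push ε → (r, 0100101, X$)
  read 0, top X: go to p, push ε → (p, 100101, $)
  read 1, top $: go to r, push ε → (r, 00101, ε)
No transition applies at (r, 00101, ε); input not fully consumed.

Reject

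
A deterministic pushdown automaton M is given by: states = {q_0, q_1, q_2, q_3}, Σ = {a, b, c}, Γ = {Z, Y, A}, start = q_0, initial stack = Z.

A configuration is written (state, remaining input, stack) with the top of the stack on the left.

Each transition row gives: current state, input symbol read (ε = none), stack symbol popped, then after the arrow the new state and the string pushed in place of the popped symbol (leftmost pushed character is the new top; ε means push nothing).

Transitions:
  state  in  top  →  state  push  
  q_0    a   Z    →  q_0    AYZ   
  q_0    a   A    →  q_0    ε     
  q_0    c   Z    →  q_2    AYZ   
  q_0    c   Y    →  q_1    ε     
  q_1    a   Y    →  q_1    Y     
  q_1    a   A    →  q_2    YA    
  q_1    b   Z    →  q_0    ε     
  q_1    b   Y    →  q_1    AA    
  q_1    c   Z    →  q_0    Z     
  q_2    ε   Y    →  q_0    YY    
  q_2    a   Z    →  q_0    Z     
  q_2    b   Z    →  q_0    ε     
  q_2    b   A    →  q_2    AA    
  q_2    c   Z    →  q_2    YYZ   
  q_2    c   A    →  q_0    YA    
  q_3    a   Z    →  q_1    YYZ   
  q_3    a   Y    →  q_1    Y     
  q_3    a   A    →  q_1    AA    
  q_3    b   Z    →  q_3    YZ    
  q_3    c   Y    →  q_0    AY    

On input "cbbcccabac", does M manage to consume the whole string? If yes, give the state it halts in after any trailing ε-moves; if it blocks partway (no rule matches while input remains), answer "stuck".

stuck

(q_0, cbbcccabac, Z) ⊢ (q_2, bbcccabac, AYZ) ⊢ (q_2, bcccabac, AAYZ) ⊢ (q_2, cccabac, AAAYZ) ⊢ (q_0, ccabac, YAAAYZ) ⊢ (q_1, cabac, AAAYZ)
No transition for (q_1, c, top A); M blocks with input cabac remaining.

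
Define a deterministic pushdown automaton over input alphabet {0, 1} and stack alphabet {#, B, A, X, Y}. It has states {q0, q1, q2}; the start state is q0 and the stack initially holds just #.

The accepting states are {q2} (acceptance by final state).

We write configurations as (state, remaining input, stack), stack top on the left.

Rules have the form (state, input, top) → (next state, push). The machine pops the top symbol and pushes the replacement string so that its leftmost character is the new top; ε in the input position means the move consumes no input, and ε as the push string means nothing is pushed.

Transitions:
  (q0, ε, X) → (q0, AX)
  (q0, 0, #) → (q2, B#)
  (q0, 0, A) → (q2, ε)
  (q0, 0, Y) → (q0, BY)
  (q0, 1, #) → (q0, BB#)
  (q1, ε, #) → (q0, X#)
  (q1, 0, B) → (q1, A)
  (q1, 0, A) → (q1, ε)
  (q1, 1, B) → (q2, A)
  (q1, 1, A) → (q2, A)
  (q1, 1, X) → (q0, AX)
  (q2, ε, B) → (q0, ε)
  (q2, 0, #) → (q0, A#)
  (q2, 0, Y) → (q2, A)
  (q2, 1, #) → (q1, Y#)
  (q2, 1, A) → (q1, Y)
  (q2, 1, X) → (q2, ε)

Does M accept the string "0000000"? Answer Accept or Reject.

(q0, 0000000, #)
  read 0, top #: go to q2, push B# → (q2, 000000, B#)
  ε-move, top B: go to q0, push ε → (q0, 000000, #)
  read 0, top #: go to q2, push B# → (q2, 00000, B#)
  ε-move, top B: go to q0, push ε → (q0, 00000, #)
  read 0, top #: go to q2, push B# → (q2, 0000, B#)
  ε-move, top B: go to q0, push ε → (q0, 0000, #)
  read 0, top #: go to q2, push B# → (q2, 000, B#)
  ε-move, top B: go to q0, push ε → (q0, 000, #)
  read 0, top #: go to q2, push B# → (q2, 00, B#)
  ε-move, top B: go to q0, push ε → (q0, 00, #)
  read 0, top #: go to q2, push B# → (q2, 0, B#)
  ε-move, top B: go to q0, push ε → (q0, 0, #)
  read 0, top #: go to q2, push B# → (q2, ε, B#)
All input consumed; state q2 ∈ F.

Accept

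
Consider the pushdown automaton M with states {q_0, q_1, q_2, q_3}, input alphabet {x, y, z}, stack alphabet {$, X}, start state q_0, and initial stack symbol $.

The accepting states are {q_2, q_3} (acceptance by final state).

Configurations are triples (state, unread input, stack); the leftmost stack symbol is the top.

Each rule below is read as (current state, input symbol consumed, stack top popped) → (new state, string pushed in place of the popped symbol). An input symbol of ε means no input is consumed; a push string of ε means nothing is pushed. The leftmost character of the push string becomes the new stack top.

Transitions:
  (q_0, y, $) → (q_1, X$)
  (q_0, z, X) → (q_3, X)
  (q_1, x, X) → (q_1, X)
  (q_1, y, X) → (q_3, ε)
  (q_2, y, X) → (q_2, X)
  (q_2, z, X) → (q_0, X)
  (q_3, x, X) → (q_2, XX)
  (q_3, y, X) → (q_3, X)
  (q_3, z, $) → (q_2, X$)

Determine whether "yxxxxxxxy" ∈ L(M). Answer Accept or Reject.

Accept

One accepting computation: (q_0, yxxxxxxxy, $) ⊢ (q_1, xxxxxxxy, X$) ⊢ (q_1, xxxxxxy, X$) ⊢ (q_1, xxxxxy, X$) ⊢ (q_1, xxxxy, X$) ⊢ (q_1, xxxy, X$) ⊢ (q_1, xxy, X$) ⊢ (q_1, xy, X$) ⊢ (q_1, y, X$) ⊢ (q_3, ε, $)
All input consumed and state q_3 ∈ F.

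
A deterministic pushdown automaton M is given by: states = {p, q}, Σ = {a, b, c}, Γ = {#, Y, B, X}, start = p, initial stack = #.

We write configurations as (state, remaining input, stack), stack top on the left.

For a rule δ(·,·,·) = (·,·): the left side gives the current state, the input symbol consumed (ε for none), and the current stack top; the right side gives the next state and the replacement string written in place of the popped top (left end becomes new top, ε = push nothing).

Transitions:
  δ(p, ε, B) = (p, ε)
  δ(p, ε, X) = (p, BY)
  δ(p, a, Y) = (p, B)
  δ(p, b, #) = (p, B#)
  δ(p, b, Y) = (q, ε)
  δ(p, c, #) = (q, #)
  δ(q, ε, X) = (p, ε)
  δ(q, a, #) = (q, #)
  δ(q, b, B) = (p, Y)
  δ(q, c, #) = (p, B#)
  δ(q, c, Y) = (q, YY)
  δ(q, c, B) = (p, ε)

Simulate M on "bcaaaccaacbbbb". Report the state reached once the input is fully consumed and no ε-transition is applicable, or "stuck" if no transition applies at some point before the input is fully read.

(p, bcaaaccaacbbbb, #)
  read b, top #: go to p, push B# → (p, caaaccaacbbbb, B#)
  ε-move, top B: go to p, push ε → (p, caaaccaacbbbb, #)
  read c, top #: go to q, push # → (q, aaaccaacbbbb, #)
  read a, top #: go to q, push # → (q, aaccaacbbbb, #)
  read a, top #: go to q, push # → (q, accaacbbbb, #)
  read a, top #: go to q, push # → (q, ccaacbbbb, #)
  read c, top #: go to p, push B# → (p, caacbbbb, B#)
  ε-move, top B: go to p, push ε → (p, caacbbbb, #)
  read c, top #: go to q, push # → (q, aacbbbb, #)
  read a, top #: go to q, push # → (q, acbbbb, #)
  read a, top #: go to q, push # → (q, cbbbb, #)
  read c, top #: go to p, push B# → (p, bbbb, B#)
  ε-move, top B: go to p, push ε → (p, bbbb, #)
  read b, top #: go to p, push B# → (p, bbb, B#)
  ε-move, top B: go to p, push ε → (p, bbb, #)
  read b, top #: go to p, push B# → (p, bb, B#)
  ε-move, top B: go to p, push ε → (p, bb, #)
  read b, top #: go to p, push B# → (p, b, B#)
  ε-move, top B: go to p, push ε → (p, b, #)
  read b, top #: go to p, push B# → (p, ε, B#)
  ε-move, top B: go to p, push ε → (p, ε, #)
All input consumed; M is in state p.

p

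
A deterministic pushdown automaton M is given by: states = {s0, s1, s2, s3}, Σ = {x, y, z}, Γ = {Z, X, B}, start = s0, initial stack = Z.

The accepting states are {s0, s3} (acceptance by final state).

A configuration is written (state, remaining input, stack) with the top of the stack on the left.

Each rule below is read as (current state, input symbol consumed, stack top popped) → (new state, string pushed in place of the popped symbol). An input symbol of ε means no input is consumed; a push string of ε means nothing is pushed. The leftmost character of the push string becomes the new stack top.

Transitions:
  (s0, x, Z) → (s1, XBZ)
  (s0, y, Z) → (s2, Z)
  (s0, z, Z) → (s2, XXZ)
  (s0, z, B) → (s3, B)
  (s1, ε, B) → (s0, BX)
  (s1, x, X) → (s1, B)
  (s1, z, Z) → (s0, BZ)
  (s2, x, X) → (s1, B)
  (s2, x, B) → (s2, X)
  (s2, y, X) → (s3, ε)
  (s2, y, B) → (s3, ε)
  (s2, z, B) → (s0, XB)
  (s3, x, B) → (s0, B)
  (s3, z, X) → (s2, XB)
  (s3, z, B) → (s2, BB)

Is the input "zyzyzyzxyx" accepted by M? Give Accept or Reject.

Accept

(s0, zyzyzyzxyx, Z)
  read z, top Z: go to s2, push XXZ → (s2, yzyzyzxyx, XXZ)
  read y, top X: go to s3, push ε → (s3, zyzyzxyx, XZ)
  read z, top X: go to s2, push XB → (s2, yzyzxyx, XBZ)
  read y, top X: go to s3, push ε → (s3, zyzxyx, BZ)
  read z, top B: go to s2, push BB → (s2, yzxyx, BBZ)
  read y, top B: go to s3, push ε → (s3, zxyx, BZ)
  read z, top B: go to s2, push BB → (s2, xyx, BBZ)
  read x, top B: go to s2, push X → (s2, yx, XBZ)
  read y, top X: go to s3, push ε → (s3, x, BZ)
  read x, top B: go to s0, push B → (s0, ε, BZ)
All input consumed; state s0 ∈ F.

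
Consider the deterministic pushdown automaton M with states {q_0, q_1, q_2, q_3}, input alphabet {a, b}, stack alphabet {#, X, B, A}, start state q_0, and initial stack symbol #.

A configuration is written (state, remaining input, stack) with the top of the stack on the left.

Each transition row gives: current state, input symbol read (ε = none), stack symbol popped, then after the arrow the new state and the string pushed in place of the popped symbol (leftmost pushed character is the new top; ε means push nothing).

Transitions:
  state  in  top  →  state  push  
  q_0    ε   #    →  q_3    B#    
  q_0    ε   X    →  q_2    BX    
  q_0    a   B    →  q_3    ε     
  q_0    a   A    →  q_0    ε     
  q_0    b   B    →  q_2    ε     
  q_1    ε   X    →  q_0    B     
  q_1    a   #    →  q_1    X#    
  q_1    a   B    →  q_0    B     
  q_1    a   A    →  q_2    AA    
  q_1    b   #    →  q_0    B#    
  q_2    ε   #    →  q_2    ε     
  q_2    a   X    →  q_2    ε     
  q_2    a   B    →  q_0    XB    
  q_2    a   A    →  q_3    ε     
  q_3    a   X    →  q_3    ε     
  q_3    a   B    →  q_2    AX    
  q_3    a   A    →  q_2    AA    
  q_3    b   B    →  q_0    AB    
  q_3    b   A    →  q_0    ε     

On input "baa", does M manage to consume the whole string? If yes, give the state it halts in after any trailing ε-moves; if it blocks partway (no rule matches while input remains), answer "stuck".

q_3

(q_0, baa, #)
  ε-move, top #: go to q_3, push B# → (q_3, baa, B#)
  read b, top B: go to q_0, push AB → (q_0, aa, AB#)
  read a, top A: go to q_0, push ε → (q_0, a, B#)
  read a, top B: go to q_3, push ε → (q_3, ε, #)
All input consumed; M is in state q_3.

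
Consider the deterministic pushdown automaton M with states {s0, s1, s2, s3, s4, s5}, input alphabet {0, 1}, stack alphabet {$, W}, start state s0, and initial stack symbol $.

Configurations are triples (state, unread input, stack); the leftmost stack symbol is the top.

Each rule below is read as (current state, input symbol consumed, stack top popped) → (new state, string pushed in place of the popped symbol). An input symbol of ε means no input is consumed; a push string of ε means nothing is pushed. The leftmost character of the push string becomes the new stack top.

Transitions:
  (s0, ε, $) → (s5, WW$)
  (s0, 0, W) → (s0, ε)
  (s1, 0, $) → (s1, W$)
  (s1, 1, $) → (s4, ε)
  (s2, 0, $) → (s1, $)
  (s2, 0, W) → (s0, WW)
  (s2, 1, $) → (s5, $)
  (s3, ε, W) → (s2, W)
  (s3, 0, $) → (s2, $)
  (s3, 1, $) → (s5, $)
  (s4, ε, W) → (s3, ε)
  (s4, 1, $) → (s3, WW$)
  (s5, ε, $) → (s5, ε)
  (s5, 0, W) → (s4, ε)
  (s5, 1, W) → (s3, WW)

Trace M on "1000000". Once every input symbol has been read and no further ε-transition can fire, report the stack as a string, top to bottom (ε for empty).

$

(s0, 1000000, $) ⊢ (s5, 1000000, WW$) ⊢ (s3, 000000, WWW$) ⊢ (s2, 000000, WWW$) ⊢ (s0, 00000, WWWW$) ⊢ (s0, 0000, WWW$) ⊢ (s0, 000, WW$) ⊢ (s0, 00, W$) ⊢ (s0, 0, $) ⊢ (s5, 0, WW$) ⊢ (s4, ε, W$) ⊢ (s3, ε, $)
All input consumed in state s3 with stack $.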